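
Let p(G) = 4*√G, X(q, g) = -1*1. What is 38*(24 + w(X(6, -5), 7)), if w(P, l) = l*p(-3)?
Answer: 912 + 1064*I*√3 ≈ 912.0 + 1842.9*I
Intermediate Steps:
X(q, g) = -1
w(P, l) = 4*I*l*√3 (w(P, l) = l*(4*√(-3)) = l*(4*(I*√3)) = l*(4*I*√3) = 4*I*l*√3)
38*(24 + w(X(6, -5), 7)) = 38*(24 + 4*I*7*√3) = 38*(24 + 28*I*√3) = 912 + 1064*I*√3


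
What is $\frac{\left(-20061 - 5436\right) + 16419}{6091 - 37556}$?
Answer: $\frac{9078}{31465} \approx 0.28851$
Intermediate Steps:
$\frac{\left(-20061 - 5436\right) + 16419}{6091 - 37556} = \frac{-25497 + 16419}{-31465} = \left(-9078\right) \left(- \frac{1}{31465}\right) = \frac{9078}{31465}$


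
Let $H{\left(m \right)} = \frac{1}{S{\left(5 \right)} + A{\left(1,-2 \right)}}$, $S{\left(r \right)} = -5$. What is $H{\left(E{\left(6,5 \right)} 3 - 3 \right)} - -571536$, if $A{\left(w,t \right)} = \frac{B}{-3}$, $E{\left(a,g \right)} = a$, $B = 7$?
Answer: $\frac{12573789}{22} \approx 5.7154 \cdot 10^{5}$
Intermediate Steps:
$A{\left(w,t \right)} = - \frac{7}{3}$ ($A{\left(w,t \right)} = \frac{7}{-3} = 7 \left(- \frac{1}{3}\right) = - \frac{7}{3}$)
$H{\left(m \right)} = - \frac{3}{22}$ ($H{\left(m \right)} = \frac{1}{-5 - \frac{7}{3}} = \frac{1}{- \frac{22}{3}} = - \frac{3}{22}$)
$H{\left(E{\left(6,5 \right)} 3 - 3 \right)} - -571536 = - \frac{3}{22} - -571536 = - \frac{3}{22} + 571536 = \frac{12573789}{22}$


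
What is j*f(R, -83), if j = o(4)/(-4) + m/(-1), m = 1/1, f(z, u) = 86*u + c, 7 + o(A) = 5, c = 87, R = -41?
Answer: 7051/2 ≈ 3525.5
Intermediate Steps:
o(A) = -2 (o(A) = -7 + 5 = -2)
f(z, u) = 87 + 86*u (f(z, u) = 86*u + 87 = 87 + 86*u)
m = 1
j = -½ (j = -2/(-4) + 1/(-1) = -2*(-¼) + 1*(-1) = ½ - 1 = -½ ≈ -0.50000)
j*f(R, -83) = -(87 + 86*(-83))/2 = -(87 - 7138)/2 = -½*(-7051) = 7051/2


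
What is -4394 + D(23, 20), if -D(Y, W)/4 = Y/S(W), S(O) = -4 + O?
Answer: -17599/4 ≈ -4399.8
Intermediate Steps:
D(Y, W) = -4*Y/(-4 + W)
-4394 + D(23, 20) = -4394 - 4*23/(-4 + 20) = -4394 - 4*23/16 = -4394 - 4*23*1/16 = -4394 - 23/4 = -17599/4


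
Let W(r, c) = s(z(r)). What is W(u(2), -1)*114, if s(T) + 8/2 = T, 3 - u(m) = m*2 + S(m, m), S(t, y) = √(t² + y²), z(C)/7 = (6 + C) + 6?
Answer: 8322 - 1596*√2 ≈ 6064.9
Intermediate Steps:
z(C) = 84 + 7*C (z(C) = 7*((6 + C) + 6) = 7*(12 + C) = 84 + 7*C)
u(m) = 3 - 2*m - √2*√(m²) (u(m) = 3 - (m*2 + √(m² + m²)) = 3 - (2*m + √(2*m²)) = 3 - (2*m + √2*√(m²)) = 3 + (-2*m - √2*√(m²)) = 3 - 2*m - √2*√(m²))
s(T) = -4 + T
W(r, c) = 80 + 7*r (W(r, c) = -4 + (84 + 7*r) = 80 + 7*r)
W(u(2), -1)*114 = (80 + 7*(3 - 2*2 - √2*√(2²)))*114 = (80 + 7*(3 - 4 - √2*√4))*114 = (80 + 7*(3 - 4 - 1*√2*2))*114 = (80 + 7*(3 - 4 - 2*√2))*114 = (80 + 7*(-1 - 2*√2))*114 = (80 + (-7 - 14*√2))*114 = (73 - 14*√2)*114 = 8322 - 1596*√2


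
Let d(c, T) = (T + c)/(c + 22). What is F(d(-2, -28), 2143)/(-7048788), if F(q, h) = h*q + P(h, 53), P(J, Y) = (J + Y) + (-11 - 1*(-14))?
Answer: 677/4699192 ≈ 0.00014407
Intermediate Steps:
P(J, Y) = 3 + J + Y (P(J, Y) = (J + Y) + (-11 + 14) = (J + Y) + 3 = 3 + J + Y)
d(c, T) = (T + c)/(22 + c)
F(q, h) = 56 + h + h*q (F(q, h) = h*q + (3 + h + 53) = h*q + (56 + h) = 56 + h + h*q)
F(d(-2, -28), 2143)/(-7048788) = (56 + 2143 + 2143*((-28 - 2)/(22 - 2)))/(-7048788) = (56 + 2143 + 2143*(-30/20))*(-1/7048788) = (56 + 2143 + 2143*((1/20)*(-30)))*(-1/7048788) = (56 + 2143 + 2143*(-3/2))*(-1/7048788) = (56 + 2143 - 6429/2)*(-1/7048788) = -2031/2*(-1/7048788) = 677/4699192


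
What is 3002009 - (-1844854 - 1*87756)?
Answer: 4934619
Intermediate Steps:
3002009 - (-1844854 - 1*87756) = 3002009 - (-1844854 - 87756) = 3002009 - 1*(-1932610) = 3002009 + 1932610 = 4934619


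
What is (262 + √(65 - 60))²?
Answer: (262 + √5)² ≈ 69821.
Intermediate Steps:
(262 + √(65 - 60))² = (262 + √5)²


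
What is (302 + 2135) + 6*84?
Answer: 2941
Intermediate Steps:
(302 + 2135) + 6*84 = 2437 + 504 = 2941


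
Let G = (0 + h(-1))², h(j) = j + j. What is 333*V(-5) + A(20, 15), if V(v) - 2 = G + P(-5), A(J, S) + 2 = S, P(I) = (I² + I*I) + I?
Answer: 16996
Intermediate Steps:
h(j) = 2*j
P(I) = I + 2*I² (P(I) = (I² + I²) + I = 2*I² + I = I + 2*I²)
A(J, S) = -2 + S
G = 4 (G = (0 + 2*(-1))² = (0 - 2)² = (-2)² = 4)
V(v) = 51 (V(v) = 2 + (4 - 5*(1 + 2*(-5))) = 2 + (4 - 5*(1 - 10)) = 2 + (4 - 5*(-9)) = 2 + (4 + 45) = 2 + 49 = 51)
333*V(-5) + A(20, 15) = 333*51 + (-2 + 15) = 16983 + 13 = 16996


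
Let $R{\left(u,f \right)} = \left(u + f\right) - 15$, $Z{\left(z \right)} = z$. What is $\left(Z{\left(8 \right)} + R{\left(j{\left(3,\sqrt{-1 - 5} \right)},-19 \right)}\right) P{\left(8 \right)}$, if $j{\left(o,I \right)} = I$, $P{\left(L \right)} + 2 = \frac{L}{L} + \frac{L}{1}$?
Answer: $-182 + 7 i \sqrt{6} \approx -182.0 + 17.146 i$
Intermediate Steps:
$P{\left(L \right)} = -1 + L$ ($P{\left(L \right)} = -2 + \left(\frac{L}{L} + \frac{L}{1}\right) = -2 + \left(1 + L 1\right) = -2 + \left(1 + L\right) = -1 + L$)
$R{\left(u,f \right)} = -15 + f + u$ ($R{\left(u,f \right)} = \left(f + u\right) - 15 = -15 + f + u$)
$\left(Z{\left(8 \right)} + R{\left(j{\left(3,\sqrt{-1 - 5} \right)},-19 \right)}\right) P{\left(8 \right)} = \left(8 - \left(34 - \sqrt{-1 - 5}\right)\right) \left(-1 + 8\right) = \left(8 - \left(34 - i \sqrt{6}\right)\right) 7 = \left(-26 + i \sqrt{6}\right) 7 = -182 + 7 i \sqrt{6}$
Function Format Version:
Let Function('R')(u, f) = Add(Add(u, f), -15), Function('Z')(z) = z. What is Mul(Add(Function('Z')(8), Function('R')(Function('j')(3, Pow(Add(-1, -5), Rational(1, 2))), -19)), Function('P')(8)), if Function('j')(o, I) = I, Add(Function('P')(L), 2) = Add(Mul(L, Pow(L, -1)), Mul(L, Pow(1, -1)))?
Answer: Add(-182, Mul(7, I, Pow(6, Rational(1, 2)))) ≈ Add(-182.00, Mul(17.146, I))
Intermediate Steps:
Function('P')(L) = Add(-1, L) (Function('P')(L) = Add(-2, Add(Mul(L, Pow(L, -1)), Mul(L, Pow(1, -1)))) = Add(-2, Add(1, Mul(L, 1))) = Add(-2, Add(1, L)) = Add(-1, L))
Function('R')(u, f) = Add(-15, f, u) (Function('R')(u, f) = Add(Add(f, u), -15) = Add(-15, f, u))
Mul(Add(Function('Z')(8), Function('R')(Function('j')(3, Pow(Add(-1, -5), Rational(1, 2))), -19)), Function('P')(8)) = Mul(Add(8, Add(-15, -19, Pow(Add(-1, -5), Rational(1, 2)))), Add(-1, 8)) = Mul(Add(8, Add(-15, -19, Pow(-6, Rational(1, 2)))), 7) = Mul(Add(8, Add(-15, -19, Mul(I, Pow(6, Rational(1, 2))))), 7) = Mul(Add(8, Add(-34, Mul(I, Pow(6, Rational(1, 2))))), 7) = Mul(Add(-26, Mul(I, Pow(6, Rational(1, 2)))), 7) = Add(-182, Mul(7, I, Pow(6, Rational(1, 2))))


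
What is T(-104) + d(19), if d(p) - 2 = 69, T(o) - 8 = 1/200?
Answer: 15801/200 ≈ 79.005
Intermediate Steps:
T(o) = 1601/200 (T(o) = 8 + 1/200 = 1601/200)
d(p) = 71 (d(p) = 2 + 69 = 71)
T(-104) + d(19) = 1601/200 + 71 = 15801/200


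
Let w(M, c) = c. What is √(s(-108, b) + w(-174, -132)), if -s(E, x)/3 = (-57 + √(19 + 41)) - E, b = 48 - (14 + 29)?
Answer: √(-285 - 6*√15) ≈ 17.557*I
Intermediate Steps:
b = 5 (b = 48 - 1*43 = 48 - 43 = 5)
s(E, x) = 171 - 6*√15 + 3*E (s(E, x) = -3*((-57 + √(19 + 41)) - E) = -3*((-57 + √60) - E) = -3*((-57 + 2*√15) - E) = -3*(-57 - E + 2*√15) = 171 - 6*√15 + 3*E)
√(s(-108, b) + w(-174, -132)) = √((171 - 6*√15 + 3*(-108)) - 132) = √((171 - 6*√15 - 324) - 132) = √((-153 - 6*√15) - 132) = √(-285 - 6*√15)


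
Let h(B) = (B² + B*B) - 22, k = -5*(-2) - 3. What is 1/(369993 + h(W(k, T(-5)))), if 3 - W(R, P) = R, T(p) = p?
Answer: 1/370003 ≈ 2.7027e-6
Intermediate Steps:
k = 7 (k = 10 - 3 = 7)
W(R, P) = 3 - R
h(B) = -22 + 2*B² (h(B) = (B² + B²) - 22 = 2*B² - 22 = -22 + 2*B²)
1/(369993 + h(W(k, T(-5)))) = 1/(369993 + (-22 + 2*(3 - 1*7)²)) = 1/(369993 + (-22 + 2*(3 - 7)²)) = 1/(369993 + (-22 + 2*(-4)²)) = 1/(369993 + (-22 + 2*16)) = 1/(369993 + (-22 + 32)) = 1/(369993 + 10) = 1/370003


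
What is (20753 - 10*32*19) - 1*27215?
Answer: -12542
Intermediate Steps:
(20753 - 10*32*19) - 1*27215 = (20753 - 320*19) - 27215 = (20753 - 6080) - 27215 = 14673 - 27215 = -12542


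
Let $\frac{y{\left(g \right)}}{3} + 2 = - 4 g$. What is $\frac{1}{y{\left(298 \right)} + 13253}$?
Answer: $\frac{1}{9671} \approx 0.0001034$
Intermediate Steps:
$y{\left(g \right)} = -6 - 12 g$ ($y{\left(g \right)} = -6 + 3 \left(- 4 g\right) = -6 - 12 g$)
$\frac{1}{y{\left(298 \right)} + 13253} = \frac{1}{\left(-6 - 3576\right) + 13253} = \frac{1}{-3582 + 13253} = \frac{1}{9671}$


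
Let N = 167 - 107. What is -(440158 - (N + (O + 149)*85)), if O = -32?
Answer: -430153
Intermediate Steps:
N = 60
-(440158 - (N + (O + 149)*85)) = -(440158 - (60 + (-32 + 149)*85)) = -(440158 - (60 + 117*85)) = -(440158 - (60 + 9945)) = -(440158 - 1*10005) = -(440158 - 10005) = -1*430153 = -430153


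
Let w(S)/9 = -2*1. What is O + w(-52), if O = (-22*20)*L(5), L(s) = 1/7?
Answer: -566/7 ≈ -80.857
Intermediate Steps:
w(S) = -18 (w(S) = 9*(-2*1) = 9*(-2) = -18)
L(s) = ⅐
O = -440/7 (O = -22*20*(⅐) = -440*⅐ = -440/7 ≈ -62.857)
O + w(-52) = -440/7 - 18 = -566/7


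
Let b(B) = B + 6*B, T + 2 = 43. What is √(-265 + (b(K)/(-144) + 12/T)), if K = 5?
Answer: I*√64134947/492 ≈ 16.277*I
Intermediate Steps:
T = 41 (T = -2 + 43 = 41)
b(B) = 7*B
√(-265 + (b(K)/(-144) + 12/T)) = √(-265 + ((7*5)/(-144) + 12/41)) = √(-265 + (35*(-1/144) + 12*(1/41))) = √(-265 + (-35/144 + 12/41)) = √(-265 + 293/5904) = √(-1564267/5904) = I*√64134947/492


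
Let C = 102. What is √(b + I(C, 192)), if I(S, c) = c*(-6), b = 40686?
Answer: √39534 ≈ 198.83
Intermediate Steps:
I(S, c) = -6*c
√(b + I(C, 192)) = √(40686 - 6*192) = √(40686 - 1152) = √39534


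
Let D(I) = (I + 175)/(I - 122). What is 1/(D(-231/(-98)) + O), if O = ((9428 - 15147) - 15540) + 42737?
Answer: 1675/35973167 ≈ 4.6562e-5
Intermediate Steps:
D(I) = (175 + I)/(-122 + I)
O = 21478 (O = (-5719 - 15540) + 42737 = -21259 + 42737 = 21478)
1/(D(-231/(-98)) + O) = 1/((175 - 231/(-98))/(-122 - 231/(-98)) + 21478) = 1/((175 - 231*(-1/98))/(-122 - 231*(-1/98)) + 21478) = 1/((175 + 33/14)/(-122 + 33/14) + 21478) = 1/((2483/14)/(-1675/14) + 21478) = 1/(-14/1675*2483/14 + 21478) = 1/(-2483/1675 + 21478) = 1/(35973167/1675) = 1675/35973167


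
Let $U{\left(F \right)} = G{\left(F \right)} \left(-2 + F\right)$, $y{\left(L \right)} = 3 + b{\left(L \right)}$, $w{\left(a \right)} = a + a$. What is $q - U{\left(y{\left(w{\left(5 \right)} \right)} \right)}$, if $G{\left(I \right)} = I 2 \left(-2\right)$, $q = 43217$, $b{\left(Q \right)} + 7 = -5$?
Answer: $43613$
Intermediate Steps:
$w{\left(a \right)} = 2 a$
$b{\left(Q \right)} = -12$ ($b{\left(Q \right)} = -7 - 5 = -12$)
$G{\left(I \right)} = - 4 I$ ($G{\left(I \right)} = 2 I \left(-2\right) = - 4 I$)
$y{\left(L \right)} = -9$ ($y{\left(L \right)} = 3 - 12 = -9$)
$U{\left(F \right)} = - 4 F \left(-2 + F\right)$
$q - U{\left(y{\left(w{\left(5 \right)} \right)} \right)} = 43217 - 4 \left(-9\right) \left(2 - -9\right) = 43217 - 4 \left(-9\right) \left(2 + 9\right) = 43217 - 4 \left(-9\right) 11 = 43217 - -396 = 43217 + 396 = 43613$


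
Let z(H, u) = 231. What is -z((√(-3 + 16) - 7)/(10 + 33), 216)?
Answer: -231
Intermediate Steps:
-z((√(-3 + 16) - 7)/(10 + 33), 216) = -1*231 = -231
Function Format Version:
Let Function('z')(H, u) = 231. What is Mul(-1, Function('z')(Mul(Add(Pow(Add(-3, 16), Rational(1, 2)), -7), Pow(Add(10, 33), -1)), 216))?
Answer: -231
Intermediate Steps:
Mul(-1, Function('z')(Mul(Add(Pow(Add(-3, 16), Rational(1, 2)), -7), Pow(Add(10, 33), -1)), 216)) = Mul(-1, 231) = -231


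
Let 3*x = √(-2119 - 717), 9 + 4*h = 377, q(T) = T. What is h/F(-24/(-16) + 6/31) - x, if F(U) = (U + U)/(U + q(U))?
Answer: 92 - 2*I*√709/3 ≈ 92.0 - 17.751*I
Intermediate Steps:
F(U) = 1 (F(U) = (U + U)/(U + U) = (2*U)/((2*U)) = (2*U)*(1/(2*U)) = 1)
h = 92 (h = -9/4 + (¼)*377 = -9/4 + 377/4 = 92)
x = 2*I*√709/3 (x = √(-2119 - 717)/3 = √(-2836)/3 = (2*I*√709)/3 = 2*I*√709/3 ≈ 17.751*I)
h/F(-24/(-16) + 6/31) - x = 92/1 - 2*I*√709/3 = 92*1 - 2*I*√709/3 = 92 - 2*I*√709/3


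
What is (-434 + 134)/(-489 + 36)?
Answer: 100/151 ≈ 0.66225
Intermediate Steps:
(-434 + 134)/(-489 + 36) = -300/(-453) = -300*(-1/453) = 100/151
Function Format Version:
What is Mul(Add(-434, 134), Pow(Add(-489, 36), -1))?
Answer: Rational(100, 151) ≈ 0.66225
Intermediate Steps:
Mul(Add(-434, 134), Pow(Add(-489, 36), -1)) = Mul(-300, Pow(-453, -1)) = Mul(-300, Rational(-1, 453)) = Rational(100, 151)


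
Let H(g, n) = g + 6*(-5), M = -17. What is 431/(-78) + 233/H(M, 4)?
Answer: -38431/3666 ≈ -10.483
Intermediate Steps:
H(g, n) = -30 + g (H(g, n) = g - 30 = -30 + g)
431/(-78) + 233/H(M, 4) = 431/(-78) + 233/(-30 - 17) = 431*(-1/78) + 233/(-47) = -431/78 + 233*(-1/47) = -431/78 - 233/47 = -38431/3666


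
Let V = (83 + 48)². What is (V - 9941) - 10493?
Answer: -3273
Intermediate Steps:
V = 17161 (V = 131² = 17161)
(V - 9941) - 10493 = (17161 - 9941) - 10493 = 7220 - 10493 = -3273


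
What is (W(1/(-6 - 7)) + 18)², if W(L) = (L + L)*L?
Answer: 9265936/28561 ≈ 324.43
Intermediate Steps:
W(L) = 2*L² (W(L) = (2*L)*L = 2*L²)
(W(1/(-6 - 7)) + 18)² = (2*(1/(-6 - 7))² + 18)² = (2*(1/(-13))² + 18)² = (2*(-1/13)² + 18)² = (2*(1/169) + 18)² = (2/169 + 18)² = (3044/169)² = 9265936/28561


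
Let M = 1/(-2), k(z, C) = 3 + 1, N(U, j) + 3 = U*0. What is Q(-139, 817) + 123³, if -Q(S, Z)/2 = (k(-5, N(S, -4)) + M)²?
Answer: 3721685/2 ≈ 1.8608e+6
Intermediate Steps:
N(U, j) = -3 (N(U, j) = -3 + U*0 = -3 + 0 = -3)
k(z, C) = 4
M = -½ ≈ -0.50000
Q(S, Z) = -49/2 (Q(S, Z) = -2*(4 - ½)² = -2*(7/2)² = -2*49/4 = -49/2)
Q(-139, 817) + 123³ = -49/2 + 123³ = -49/2 + 1860867 = 3721685/2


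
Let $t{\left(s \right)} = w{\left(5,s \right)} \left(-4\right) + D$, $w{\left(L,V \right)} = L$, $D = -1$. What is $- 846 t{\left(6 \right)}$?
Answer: $17766$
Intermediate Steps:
$t{\left(s \right)} = -21$ ($t{\left(s \right)} = 5 \left(-4\right) - 1 = -20 - 1 = -21$)
$- 846 t{\left(6 \right)} = \left(-846\right) \left(-21\right) = 17766$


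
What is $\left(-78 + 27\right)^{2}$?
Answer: $2601$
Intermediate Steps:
$\left(-78 + 27\right)^{2} = \left(-51\right)^{2} = 2601$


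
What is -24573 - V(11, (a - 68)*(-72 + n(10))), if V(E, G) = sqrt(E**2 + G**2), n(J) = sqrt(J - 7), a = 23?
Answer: -24573 - 2*sqrt(2625949 - 72900*sqrt(3)) ≈ -27735.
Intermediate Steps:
n(J) = sqrt(-7 + J)
-24573 - V(11, (a - 68)*(-72 + n(10))) = -24573 - sqrt(11**2 + ((23 - 68)*(-72 + sqrt(-7 + 10)))**2) = -24573 - sqrt(121 + (-45*(-72 + sqrt(3)))**2) = -24573 - sqrt(121 + (3240 - 45*sqrt(3))**2)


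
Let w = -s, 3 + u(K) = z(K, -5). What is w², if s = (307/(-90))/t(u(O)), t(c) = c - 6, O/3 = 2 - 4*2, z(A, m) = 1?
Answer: 94249/518400 ≈ 0.18181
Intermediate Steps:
O = -18 (O = 3*(2 - 4*2) = 3*(2 - 8) = 3*(-6) = -18)
u(K) = -2 (u(K) = -3 + 1 = -2)
t(c) = -6 + c
s = 307/720 (s = (307/(-90))/(-6 - 2) = (307*(-1/90))/(-8) = -307/90*(-⅛) = 307/720 ≈ 0.42639)
w = -307/720 (w = -1*307/720 = -307/720 ≈ -0.42639)
w² = (-307/720)² = 94249/518400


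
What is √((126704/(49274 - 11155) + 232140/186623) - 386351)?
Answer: I*√19551957161456135771566395/7113882137 ≈ 621.57*I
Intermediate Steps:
√((126704/(49274 - 11155) + 232140/186623) - 386351) = √((126704/38119 + 232140*(1/186623)) - 386351) = √((126704*(1/38119) + 232140/186623) - 386351) = √((126704/38119 + 232140/186623) - 386351) = √(32494825252/7113882137 - 386351) = √(-2748422982686835/7113882137) = I*√19551957161456135771566395/7113882137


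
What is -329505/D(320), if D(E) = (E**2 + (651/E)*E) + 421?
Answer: -329505/103472 ≈ -3.1845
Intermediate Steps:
D(E) = 1072 + E**2 (D(E) = (E**2 + 651) + 421 = (651 + E**2) + 421 = 1072 + E**2)
-329505/D(320) = -329505/(1072 + 320**2) = -329505/(1072 + 102400) = -329505/103472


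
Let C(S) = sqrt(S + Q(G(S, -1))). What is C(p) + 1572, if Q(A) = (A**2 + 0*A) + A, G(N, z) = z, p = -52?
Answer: 1572 + 2*I*sqrt(13) ≈ 1572.0 + 7.2111*I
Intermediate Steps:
Q(A) = A + A**2 (Q(A) = (A**2 + 0) + A = A**2 + A = A + A**2)
C(S) = sqrt(S) (C(S) = sqrt(S - (1 - 1)) = sqrt(S - 1*0) = sqrt(S + 0) = sqrt(S))
C(p) + 1572 = sqrt(-52) + 1572 = 2*I*sqrt(13) + 1572 = 1572 + 2*I*sqrt(13)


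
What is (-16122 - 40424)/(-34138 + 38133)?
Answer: -56546/3995 ≈ -14.154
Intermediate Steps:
(-16122 - 40424)/(-34138 + 38133) = -56546/3995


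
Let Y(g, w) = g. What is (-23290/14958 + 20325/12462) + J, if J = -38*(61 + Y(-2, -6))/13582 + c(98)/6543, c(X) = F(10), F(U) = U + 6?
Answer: -13604224828763/153383331604662 ≈ -0.088694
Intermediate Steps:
F(U) = 6 + U
c(X) = 16 (c(X) = 6 + 10 = 16)
J = -7226047/44433513 (J = -38*(61 - 2)/13582 + 16/6543 = -38*59*(1/13582) + 16*(1/6543) = -2242*1/13582 + 16/6543 = -1121/6791 + 16/6543 = -7226047/44433513 ≈ -0.16263)
(-23290/14958 + 20325/12462) + J = (-23290/14958 + 20325/12462) - 7226047/44433513 = (-23290*1/14958 + 20325*(1/12462)) - 7226047/44433513 = (-11645/7479 + 6775/4154) - 7226047/44433513 = 2296895/31067766 - 7226047/44433513 = -13604224828763/153383331604662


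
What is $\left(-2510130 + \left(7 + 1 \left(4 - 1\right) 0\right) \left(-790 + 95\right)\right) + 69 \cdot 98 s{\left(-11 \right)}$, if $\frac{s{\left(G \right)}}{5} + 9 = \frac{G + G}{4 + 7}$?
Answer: $-2886905$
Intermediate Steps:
$s{\left(G \right)} = -45 + \frac{10 G}{11}$ ($s{\left(G \right)} = -45 + 5 \frac{G + G}{4 + 7} = -45 + 5 \frac{2 G}{11} = -45 + \frac{10 G}{11}$)
$\left(-2510130 + \left(7 + 1 \left(4 - 1\right) 0\right) \left(-790 + 95\right)\right) + 69 \cdot 98 s{\left(-11 \right)} = \left(-2510130 + \left(7 + 1 \left(4 - 1\right) 0\right) \left(-790 + 95\right)\right) + 69 \cdot 98 \left(-45 + \frac{10}{11} \left(-11\right)\right) = \left(-2510130 + \left(7 + 1 \cdot 3 \cdot 0\right) \left(-695\right)\right) + 6762 \left(-45 - 10\right) = \left(-2510130 + \left(7 + 3 \cdot 0\right) \left(-695\right)\right) + 6762 \left(-55\right) = \left(-2510130 + \left(7 + 0\right) \left(-695\right)\right) - 371910 = \left(-2510130 + 7 \left(-695\right)\right) - 371910 = \left(-2510130 - 4865\right) - 371910 = -2514995 - 371910 = -2886905$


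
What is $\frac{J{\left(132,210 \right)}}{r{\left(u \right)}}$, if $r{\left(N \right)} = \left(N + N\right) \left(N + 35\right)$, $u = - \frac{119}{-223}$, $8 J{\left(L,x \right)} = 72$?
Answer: $\frac{447561}{1885912} \approx 0.23732$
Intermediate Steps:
$J{\left(L,x \right)} = 9$ ($J{\left(L,x \right)} = \frac{1}{8} \cdot 72 = 9$)
$u = \frac{119}{223}$ ($u = \left(-119\right) \left(- \frac{1}{223}\right) = \frac{119}{223} \approx 0.53363$)
$r{\left(N \right)} = 2 N \left(35 + N\right)$
$\frac{J{\left(132,210 \right)}}{r{\left(u \right)}} = \frac{9}{2 \cdot \frac{119}{223} \left(35 + \frac{119}{223}\right)} = \frac{9}{2 \cdot \frac{119}{223} \cdot \frac{7924}{223}} = \frac{9}{\frac{1885912}{49729}} = 9 \cdot \frac{49729}{1885912} = \frac{447561}{1885912}$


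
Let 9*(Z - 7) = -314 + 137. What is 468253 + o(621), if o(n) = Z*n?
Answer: 460387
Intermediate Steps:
Z = -38/3 (Z = 7 + (-314 + 137)/9 = 7 + (1/9)*(-177) = 7 - 59/3 = -38/3 ≈ -12.667)
o(n) = -38*n/3
468253 + o(621) = 468253 - 38/3*621 = 468253 - 7866 = 460387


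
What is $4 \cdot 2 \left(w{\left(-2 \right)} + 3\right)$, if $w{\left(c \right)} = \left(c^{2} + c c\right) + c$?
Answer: $72$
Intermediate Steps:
$w{\left(c \right)} = c + 2 c^{2}$ ($w{\left(c \right)} = \left(c^{2} + c^{2}\right) + c = 2 c^{2} + c = c + 2 c^{2}$)
$4 \cdot 2 \left(w{\left(-2 \right)} + 3\right) = 4 \cdot 2 \left(- 2 \left(1 + 2 \left(-2\right)\right) + 3\right) = 8 \left(- 2 \left(1 - 4\right) + 3\right) = 8 \left(\left(-2\right) \left(-3\right) + 3\right) = 8 \left(6 + 3\right) = 8 \cdot 9 = 72$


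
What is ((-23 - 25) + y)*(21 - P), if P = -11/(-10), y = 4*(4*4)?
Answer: 1592/5 ≈ 318.40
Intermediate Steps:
y = 64 (y = 4*16 = 64)
P = 11/10 (P = -11*(-⅒) = 11/10 ≈ 1.1000)
((-23 - 25) + y)*(21 - P) = ((-23 - 25) + 64)*(21 - 1*11/10) = (-48 + 64)*(21 - 11/10) = 16*(199/10) = 1592/5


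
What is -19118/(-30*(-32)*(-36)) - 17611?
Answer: -304308521/17280 ≈ -17610.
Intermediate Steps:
-19118/(-30*(-32)*(-36)) - 17611 = -19118/(960*(-36)) - 17611 = -19118/(-34560) - 17611 = -19118*(-1/34560) - 17611 = 9559/17280 - 17611 = -304308521/17280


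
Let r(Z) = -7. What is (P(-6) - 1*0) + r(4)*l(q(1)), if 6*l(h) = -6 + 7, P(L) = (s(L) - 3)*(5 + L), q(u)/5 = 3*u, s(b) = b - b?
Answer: 11/6 ≈ 1.8333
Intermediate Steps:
s(b) = 0
q(u) = 15*u (q(u) = 5*(3*u) = 15*u)
P(L) = -15 - 3*L (P(L) = (0 - 3)*(5 + L) = -3*(5 + L) = -15 - 3*L)
l(h) = ⅙ (l(h) = (-6 + 7)/6 = (⅙)*1 = ⅙)
(P(-6) - 1*0) + r(4)*l(q(1)) = ((-15 - 3*(-6)) - 1*0) - 7*⅙ = ((-15 + 18) + 0) - 7/6 = (3 + 0) - 7/6 = 3 - 7/6 = 11/6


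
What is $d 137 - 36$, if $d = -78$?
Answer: $-10722$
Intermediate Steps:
$d 137 - 36 = \left(-78\right) 137 - 36 = -10686 - 36 = -10722$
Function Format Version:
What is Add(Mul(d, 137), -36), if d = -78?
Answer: -10722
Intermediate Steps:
Add(Mul(d, 137), -36) = Add(Mul(-78, 137), -36) = Add(-10686, -36) = -10722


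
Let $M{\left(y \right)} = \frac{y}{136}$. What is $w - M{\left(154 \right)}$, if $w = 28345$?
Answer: $\frac{1927383}{68} \approx 28344.0$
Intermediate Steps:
$M{\left(y \right)} = \frac{y}{136}$ ($M{\left(y \right)} = y \frac{1}{136} = \frac{y}{136}$)
$w - M{\left(154 \right)} = 28345 - \frac{1}{136} \cdot 154 = 28345 - \frac{77}{68} = \frac{1927383}{68}$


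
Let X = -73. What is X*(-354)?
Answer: 25842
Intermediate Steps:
X*(-354) = -73*(-354) = 25842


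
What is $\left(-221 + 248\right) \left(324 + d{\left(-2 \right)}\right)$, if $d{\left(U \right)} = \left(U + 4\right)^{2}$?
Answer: $8856$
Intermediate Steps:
$d{\left(U \right)} = \left(4 + U\right)^{2}$
$\left(-221 + 248\right) \left(324 + d{\left(-2 \right)}\right) = \left(-221 + 248\right) \left(324 + \left(4 - 2\right)^{2}\right) = 27 \left(324 + 2^{2}\right) = 27 \left(324 + 4\right) = 27 \cdot 328 = 8856$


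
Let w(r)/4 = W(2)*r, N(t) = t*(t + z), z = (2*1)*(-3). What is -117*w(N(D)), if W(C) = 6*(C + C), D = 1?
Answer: 56160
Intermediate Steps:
z = -6 (z = 2*(-3) = -6)
N(t) = t*(-6 + t) (N(t) = t*(t - 6) = t*(-6 + t))
W(C) = 12*C (W(C) = 6*(2*C) = 12*C)
w(r) = 96*r (w(r) = 4*((12*2)*r) = 4*(24*r) = 96*r)
-117*w(N(D)) = -11232*1*(-6 + 1) = -11232*1*(-5) = -11232*(-5) = -117*(-480) = 56160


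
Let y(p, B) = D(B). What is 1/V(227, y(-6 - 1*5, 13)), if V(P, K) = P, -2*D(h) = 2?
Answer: 1/227 ≈ 0.0044053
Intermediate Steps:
D(h) = -1 (D(h) = -½*2 = -1)
y(p, B) = -1
1/V(227, y(-6 - 1*5, 13)) = 1/227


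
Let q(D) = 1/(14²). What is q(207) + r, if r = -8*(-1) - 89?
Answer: -15875/196 ≈ -80.995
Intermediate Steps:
r = -81 (r = 8 - 89 = -81)
q(D) = 1/196
q(207) + r = 1/196 - 81 = -15875/196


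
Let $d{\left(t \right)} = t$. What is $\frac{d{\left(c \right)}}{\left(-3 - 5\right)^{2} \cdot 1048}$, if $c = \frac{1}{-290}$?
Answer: $- \frac{1}{19450880} \approx -5.1412 \cdot 10^{-8}$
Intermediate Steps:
$c = - \frac{1}{290} \approx -0.0034483$
$\frac{d{\left(c \right)}}{\left(-3 - 5\right)^{2} \cdot 1048} = - \frac{1}{290 \left(-3 - 5\right)^{2} \cdot 1048} = - \frac{1}{290 \left(-8\right)^{2} \cdot 1048} = - \frac{1}{290 \cdot 64 \cdot 1048} = - \frac{1}{290 \cdot 67072} = \left(- \frac{1}{290}\right) \frac{1}{67072} = - \frac{1}{19450880}$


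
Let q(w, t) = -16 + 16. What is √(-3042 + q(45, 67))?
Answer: 39*I*√2 ≈ 55.154*I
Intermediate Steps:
q(w, t) = 0
√(-3042 + q(45, 67)) = √(-3042 + 0) = √(-3042) = 39*I*√2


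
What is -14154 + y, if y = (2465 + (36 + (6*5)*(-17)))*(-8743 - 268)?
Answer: -17955055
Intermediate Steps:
y = -17940901 (y = (2465 + (36 + 30*(-17)))*(-9011) = (2465 + (36 - 510))*(-9011) = (2465 - 474)*(-9011) = 1991*(-9011) = -17940901)
-14154 + y = -14154 - 17940901 = -17955055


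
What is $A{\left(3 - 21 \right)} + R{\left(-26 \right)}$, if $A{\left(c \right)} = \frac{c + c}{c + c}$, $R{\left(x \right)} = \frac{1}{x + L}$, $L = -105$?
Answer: $\frac{130}{131} \approx 0.99237$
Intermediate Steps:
$R{\left(x \right)} = \frac{1}{-105 + x}$ ($R{\left(x \right)} = \frac{1}{x - 105} = \frac{1}{-105 + x}$)
$A{\left(c \right)} = 1$ ($A{\left(c \right)} = \frac{2 c}{2 c} = 2 c \frac{1}{2 c} = 1$)
$A{\left(3 - 21 \right)} + R{\left(-26 \right)} = 1 + \frac{1}{-105 - 26} = 1 + \frac{1}{-131} = 1 - \frac{1}{131} = \frac{130}{131}$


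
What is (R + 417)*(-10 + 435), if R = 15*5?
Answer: 209100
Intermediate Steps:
R = 75
(R + 417)*(-10 + 435) = (75 + 417)*(-10 + 435) = 492*425 = 209100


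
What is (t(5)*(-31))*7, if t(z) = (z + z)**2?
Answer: -21700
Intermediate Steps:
t(z) = 4*z**2 (t(z) = (2*z)**2 = 4*z**2)
(t(5)*(-31))*7 = ((4*5**2)*(-31))*7 = ((4*25)*(-31))*7 = (100*(-31))*7 = -3100*7 = -21700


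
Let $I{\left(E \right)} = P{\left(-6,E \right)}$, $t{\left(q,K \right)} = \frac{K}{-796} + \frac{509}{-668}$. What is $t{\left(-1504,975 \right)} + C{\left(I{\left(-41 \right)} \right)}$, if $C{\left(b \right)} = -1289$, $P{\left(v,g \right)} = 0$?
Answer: $- \frac{42903366}{33233} \approx -1291.0$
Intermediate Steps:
$t{\left(q,K \right)} = - \frac{509}{668} - \frac{K}{796}$ ($t{\left(q,K \right)} = K \left(- \frac{1}{796}\right) + 509 \left(- \frac{1}{668}\right) = - \frac{K}{796} - \frac{509}{668} = - \frac{509}{668} - \frac{K}{796}$)
$I{\left(E \right)} = 0$
$t{\left(-1504,975 \right)} + C{\left(I{\left(-41 \right)} \right)} = \left(- \frac{509}{668} - \frac{975}{796}\right) - 1289 = - \frac{66029}{33233} - 1289 = - \frac{42903366}{33233}$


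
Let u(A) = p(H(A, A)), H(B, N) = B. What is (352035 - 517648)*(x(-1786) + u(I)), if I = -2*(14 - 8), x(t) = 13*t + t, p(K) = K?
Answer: 4142974808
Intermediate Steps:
x(t) = 14*t
I = -12 (I = -2*6 = -12)
u(A) = A
(352035 - 517648)*(x(-1786) + u(I)) = (352035 - 517648)*(14*(-1786) - 12) = -165613*(-25004 - 12) = -165613*(-25016) = 4142974808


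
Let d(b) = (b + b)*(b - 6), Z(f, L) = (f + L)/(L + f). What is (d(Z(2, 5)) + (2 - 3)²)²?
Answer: 81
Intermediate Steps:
Z(f, L) = 1 (Z(f, L) = (L + f)/(L + f) = 1)
d(b) = 2*b*(-6 + b) (d(b) = (2*b)*(-6 + b) = 2*b*(-6 + b))
(d(Z(2, 5)) + (2 - 3)²)² = (2*1*(-6 + 1) + (2 - 3)²)² = (2*1*(-5) + (-1)²)² = (-10 + 1)² = (-9)² = 81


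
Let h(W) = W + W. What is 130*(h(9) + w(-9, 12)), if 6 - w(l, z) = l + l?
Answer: 5460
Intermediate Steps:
w(l, z) = 6 - 2*l (w(l, z) = 6 - (l + l) = 6 - 2*l)
h(W) = 2*W
130*(h(9) + w(-9, 12)) = 130*(2*9 + (6 - 2*(-9))) = 130*(18 + (6 + 18)) = 130*(18 + 24) = 130*42 = 5460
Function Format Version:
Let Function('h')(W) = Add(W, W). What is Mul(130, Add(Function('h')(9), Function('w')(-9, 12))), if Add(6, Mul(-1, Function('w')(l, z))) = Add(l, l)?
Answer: 5460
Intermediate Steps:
Function('w')(l, z) = Add(6, Mul(-2, l)) (Function('w')(l, z) = Add(6, Mul(-1, Add(l, l))) = Add(6, Mul(-1, Mul(2, l))) = Add(6, Mul(-2, l)))
Function('h')(W) = Mul(2, W)
Mul(130, Add(Function('h')(9), Function('w')(-9, 12))) = Mul(130, Add(Mul(2, 9), Add(6, Mul(-2, -9)))) = Mul(130, Add(18, Add(6, 18))) = Mul(130, Add(18, 24)) = Mul(130, 42) = 5460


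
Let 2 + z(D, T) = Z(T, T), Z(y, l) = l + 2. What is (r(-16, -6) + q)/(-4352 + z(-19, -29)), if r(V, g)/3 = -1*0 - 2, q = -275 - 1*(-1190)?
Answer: -909/4381 ≈ -0.20749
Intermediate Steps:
Z(y, l) = 2 + l
z(D, T) = T (z(D, T) = -2 + (2 + T) = T)
q = 915 (q = -275 + 1190 = 915)
r(V, g) = -6 (r(V, g) = 3*(-1*0 - 2) = 3*(0 - 2) = 3*(-2) = -6)
(r(-16, -6) + q)/(-4352 + z(-19, -29)) = (-6 + 915)/(-4352 - 29) = 909/(-4381) = 909*(-1/4381) = -909/4381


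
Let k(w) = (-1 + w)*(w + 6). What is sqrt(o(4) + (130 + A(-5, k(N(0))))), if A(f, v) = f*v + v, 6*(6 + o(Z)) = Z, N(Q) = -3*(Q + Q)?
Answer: sqrt(1338)/3 ≈ 12.193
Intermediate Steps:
N(Q) = -6*Q
o(Z) = -6 + Z/6
k(w) = (-1 + w)*(6 + w)
A(f, v) = v + f*v
sqrt(o(4) + (130 + A(-5, k(N(0))))) = sqrt((-6 + (1/6)*4) + (130 + (-6 + (-6*0)**2 + 5*(-6*0))*(1 - 5))) = sqrt((-6 + 2/3) + (130 + (-6 + 0**2 + 5*0)*(-4))) = sqrt(-16/3 + (130 + (-6 + 0 + 0)*(-4))) = sqrt(-16/3 + (130 - 6*(-4))) = sqrt(-16/3 + (130 + 24)) = sqrt(-16/3 + 154) = sqrt(446/3) = sqrt(1338)/3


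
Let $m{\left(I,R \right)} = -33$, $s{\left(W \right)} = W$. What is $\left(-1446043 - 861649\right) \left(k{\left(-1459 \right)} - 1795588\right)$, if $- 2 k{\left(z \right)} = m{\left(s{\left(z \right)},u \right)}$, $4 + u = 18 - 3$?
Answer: $4143625985978$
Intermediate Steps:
$u = 11$ ($u = -4 + \left(18 - 3\right) = -4 + 15 = 11$)
$k{\left(z \right)} = \frac{33}{2}$ ($k{\left(z \right)} = \left(- \frac{1}{2}\right) \left(-33\right) = \frac{33}{2}$)
$\left(-1446043 - 861649\right) \left(k{\left(-1459 \right)} - 1795588\right) = \left(-1446043 - 861649\right) \left(\frac{33}{2} - 1795588\right) = \left(-2307692\right) \left(- \frac{3591143}{2}\right) = 4143625985978$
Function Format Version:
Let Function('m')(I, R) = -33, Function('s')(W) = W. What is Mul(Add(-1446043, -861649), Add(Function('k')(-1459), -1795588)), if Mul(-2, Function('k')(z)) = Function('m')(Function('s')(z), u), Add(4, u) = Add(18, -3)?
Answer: 4143625985978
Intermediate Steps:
u = 11 (u = Add(-4, Add(18, -3)) = Add(-4, 15) = 11)
Function('k')(z) = Rational(33, 2) (Function('k')(z) = Mul(Rational(-1, 2), -33) = Rational(33, 2))
Mul(Add(-1446043, -861649), Add(Function('k')(-1459), -1795588)) = Mul(Add(-1446043, -861649), Add(Rational(33, 2), -1795588)) = Mul(-2307692, Rational(-3591143, 2)) = 4143625985978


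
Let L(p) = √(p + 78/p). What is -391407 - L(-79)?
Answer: -391407 - I*√499201/79 ≈ -3.9141e+5 - 8.9436*I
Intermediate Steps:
-391407 - L(-79) = -391407 - √(-79 + 78/(-79)) = -391407 - √(-79 + 78*(-1/79)) = -391407 - √(-79 - 78/79) = -391407 - √(-6319/79) = -391407 - I*√499201/79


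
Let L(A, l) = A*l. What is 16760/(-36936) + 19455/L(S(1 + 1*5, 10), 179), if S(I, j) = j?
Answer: 17214737/1652886 ≈ 10.415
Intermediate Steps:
16760/(-36936) + 19455/L(S(1 + 1*5, 10), 179) = 16760/(-36936) + 19455/((10*179)) = 16760*(-1/36936) + 19455/1790 = -2095/4617 + 19455*(1/1790) = -2095/4617 + 3891/358 = 17214737/1652886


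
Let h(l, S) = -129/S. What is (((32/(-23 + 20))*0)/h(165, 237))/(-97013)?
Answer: 0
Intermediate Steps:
(((32/(-23 + 20))*0)/h(165, 237))/(-97013) = (((32/(-23 + 20))*0)/((-129/237)))/(-97013) = (((32/(-3))*0)/((-129*1/237)))*(-1/97013) = (((32*(-⅓))*0)/(-43/79))*(-1/97013) = (-32/3*0*(-79/43))*(-1/97013) = (0*(-79/43))*(-1/97013) = 0*(-1/97013) = 0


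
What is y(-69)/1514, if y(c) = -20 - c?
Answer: 49/1514 ≈ 0.032365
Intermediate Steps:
y(-69)/1514 = (-20 - 1*(-69))/1514 = (-20 + 69)*(1/1514) = 49*(1/1514) = 49/1514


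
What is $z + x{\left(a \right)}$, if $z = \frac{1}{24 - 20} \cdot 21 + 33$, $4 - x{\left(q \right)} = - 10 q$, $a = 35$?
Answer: $\frac{1569}{4} \approx 392.25$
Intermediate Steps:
$x{\left(q \right)} = 4 + 10 q$ ($x{\left(q \right)} = 4 - - 10 q = 4 + 10 q$)
$z = \frac{153}{4}$ ($z = \frac{1}{4} \cdot 21 + 33 = \frac{21}{4} + 33 = \frac{153}{4} \approx 38.25$)
$z + x{\left(a \right)} = \frac{153}{4} + \left(4 + 10 \cdot 35\right) = \frac{153}{4} + \left(4 + 350\right) = \frac{153}{4} + 354 = \frac{1569}{4}$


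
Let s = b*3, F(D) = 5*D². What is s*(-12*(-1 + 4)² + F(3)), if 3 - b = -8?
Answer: -2079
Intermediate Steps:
b = 11 (b = 3 - 1*(-8) = 3 + 8 = 11)
s = 33 (s = 11*3 = 33)
s*(-12*(-1 + 4)² + F(3)) = 33*(-12*(-1 + 4)² + 5*3²) = 33*(-12*3² + 5*9) = 33*(-12*9 + 45) = 33*(-108 + 45) = 33*(-63) = -2079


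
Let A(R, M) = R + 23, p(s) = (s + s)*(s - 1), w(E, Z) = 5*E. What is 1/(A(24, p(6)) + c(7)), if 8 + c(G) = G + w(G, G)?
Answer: 1/81 ≈ 0.012346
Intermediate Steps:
c(G) = -8 + 6*G (c(G) = -8 + (G + 5*G) = -8 + 6*G)
p(s) = 2*s*(-1 + s) (p(s) = (2*s)*(-1 + s) = 2*s*(-1 + s))
A(R, M) = 23 + R
1/(A(24, p(6)) + c(7)) = 1/((23 + 24) + (-8 + 6*7)) = 1/(47 + (-8 + 42)) = 1/(47 + 34) = 1/81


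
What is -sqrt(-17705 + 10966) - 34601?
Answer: -34601 - I*sqrt(6739) ≈ -34601.0 - 82.091*I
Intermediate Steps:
-sqrt(-17705 + 10966) - 34601 = -sqrt(-6739) - 34601 = -I*sqrt(6739) - 34601 = -34601 - I*sqrt(6739)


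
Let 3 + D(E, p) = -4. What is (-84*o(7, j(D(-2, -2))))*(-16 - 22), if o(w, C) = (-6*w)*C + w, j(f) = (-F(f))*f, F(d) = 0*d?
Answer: 22344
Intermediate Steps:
F(d) = 0
D(E, p) = -7 (D(E, p) = -3 - 4 = -7)
j(f) = 0 (j(f) = (-1*0)*f = 0*f = 0)
o(w, C) = w - 6*C*w (o(w, C) = -6*C*w + w = w - 6*C*w)
(-84*o(7, j(D(-2, -2))))*(-16 - 22) = (-588*(1 - 6*0))*(-16 - 22) = -588*(1 + 0)*(-38) = -588*(-38) = 22344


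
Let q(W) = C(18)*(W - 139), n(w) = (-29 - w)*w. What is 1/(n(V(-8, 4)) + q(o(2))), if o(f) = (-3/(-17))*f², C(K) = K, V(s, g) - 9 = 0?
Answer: -17/48132 ≈ -0.00035320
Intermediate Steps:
V(s, g) = 9 (V(s, g) = 9 + 0 = 9)
o(f) = 3*f²/17 (o(f) = (-3*(-1/17))*f² = 3*f²/17)
n(w) = w*(-29 - w)
q(W) = -2502 + 18*W (q(W) = 18*(W - 139) = 18*(-139 + W) = -2502 + 18*W)
1/(n(V(-8, 4)) + q(o(2))) = 1/(-1*9*(29 + 9) + (-2502 + 18*((3/17)*2²))) = 1/(-1*9*38 + (-2502 + 18*((3/17)*4))) = 1/(-342 + (-2502 + 18*(12/17))) = 1/(-342 + (-2502 + 216/17)) = 1/(-342 - 42318/17) = 1/(-48132/17) = -17/48132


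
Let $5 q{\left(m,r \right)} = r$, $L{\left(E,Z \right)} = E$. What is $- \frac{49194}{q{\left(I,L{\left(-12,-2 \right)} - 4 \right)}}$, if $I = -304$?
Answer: $\frac{122985}{8} \approx 15373.0$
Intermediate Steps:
$q{\left(m,r \right)} = \frac{r}{5}$
$- \frac{49194}{q{\left(I,L{\left(-12,-2 \right)} - 4 \right)}} = - \frac{49194}{\frac{1}{5} \left(-12 - 4\right)} = - \frac{49194}{\frac{1}{5} \left(-16\right)} = - \frac{49194}{- \frac{16}{5}} = \left(-49194\right) \left(- \frac{5}{16}\right) = \frac{122985}{8}$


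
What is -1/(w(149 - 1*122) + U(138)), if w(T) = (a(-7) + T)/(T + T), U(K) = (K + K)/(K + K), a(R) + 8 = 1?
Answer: -27/37 ≈ -0.72973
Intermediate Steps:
a(R) = -7 (a(R) = -8 + 1 = -7)
U(K) = 1 (U(K) = (2*K)/((2*K)) = (2*K)*(1/(2*K)) = 1)
w(T) = (-7 + T)/(2*T) (w(T) = (-7 + T)/(T + T) = (-7 + T)/((2*T)) = (-7 + T)*(1/(2*T)) = (-7 + T)/(2*T))
-1/(w(149 - 1*122) + U(138)) = -1/((-7 + (149 - 1*122))/(2*(149 - 1*122)) + 1) = -1/((-7 + (149 - 122))/(2*(149 - 122)) + 1) = -1/((½)*(-7 + 27)/27 + 1) = -1/((½)*(1/27)*20 + 1) = -1/(10/27 + 1) = -1/37/27 = -1*27/37 = -27/37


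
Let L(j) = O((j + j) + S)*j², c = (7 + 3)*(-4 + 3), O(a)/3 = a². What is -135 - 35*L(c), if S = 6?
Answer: -2058135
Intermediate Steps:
O(a) = 3*a²
c = -10 (c = 10*(-1) = -10)
L(j) = 3*j²*(6 + 2*j)² (L(j) = (3*((j + j) + 6)²)*j² = (3*(2*j + 6)²)*j² = (3*(6 + 2*j)²)*j² = 3*j²*(6 + 2*j)²)
-135 - 35*L(c) = -135 - 420*(-10)²*(3 - 10)² = -135 - 420*100*(-7)² = -135 - 420*100*49 = -135 - 35*58800 = -135 - 2058000 = -2058135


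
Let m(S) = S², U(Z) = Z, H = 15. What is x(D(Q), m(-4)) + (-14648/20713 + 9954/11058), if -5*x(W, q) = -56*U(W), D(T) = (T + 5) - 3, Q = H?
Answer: 36378537183/190870295 ≈ 190.59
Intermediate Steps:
Q = 15
D(T) = 2 + T (D(T) = (5 + T) - 3 = 2 + T)
x(W, q) = 56*W/5 (x(W, q) = -(-56)*W/5 = 56*W/5)
x(D(Q), m(-4)) + (-14648/20713 + 9954/11058) = 56*(2 + 15)/5 + (-14648/20713 + 9954/11058) = (56/5)*17 + (-14648*1/20713 + 9954*(1/11058)) = 952/5 + (-14648/20713 + 1659/1843) = 952/5 + 7366603/38174059 = 36378537183/190870295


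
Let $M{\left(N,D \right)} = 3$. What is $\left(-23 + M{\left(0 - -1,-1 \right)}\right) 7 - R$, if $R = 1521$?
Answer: $-1661$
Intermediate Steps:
$\left(-23 + M{\left(0 - -1,-1 \right)}\right) 7 - R = \left(-23 + 3\right) 7 - 1521 = \left(-20\right) 7 - 1521 = -140 - 1521 = -1661$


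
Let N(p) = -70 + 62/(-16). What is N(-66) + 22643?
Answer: 180553/8 ≈ 22569.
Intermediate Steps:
N(p) = -591/8 (N(p) = -70 + 62*(-1/16) = -70 - 31/8 = -591/8)
N(-66) + 22643 = -591/8 + 22643 = 180553/8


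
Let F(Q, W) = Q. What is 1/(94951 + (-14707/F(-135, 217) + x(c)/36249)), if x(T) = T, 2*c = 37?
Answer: 3262410/310124502937 ≈ 1.0520e-5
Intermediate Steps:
c = 37/2 (c = (1/2)*37 = 37/2 ≈ 18.500)
1/(94951 + (-14707/F(-135, 217) + x(c)/36249)) = 1/(94951 + (-14707/(-135) + (37/2)/36249)) = 1/(94951 + (-14707*(-1/135) + (37/2)*(1/36249))) = 1/(94951 + (14707/135 + 37/72498)) = 1/(94951 + 355411027/3262410) = 1/(310124502937/3262410) = 3262410/310124502937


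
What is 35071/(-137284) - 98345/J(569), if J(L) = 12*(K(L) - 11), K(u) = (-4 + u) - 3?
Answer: -858317777/56732613 ≈ -15.129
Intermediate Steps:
K(u) = -7 + u
J(L) = -216 + 12*L (J(L) = 12*((-7 + L) - 11) = 12*(-18 + L) = -216 + 12*L)
35071/(-137284) - 98345/J(569) = 35071/(-137284) - 98345/(-216 + 12*569) = 35071*(-1/137284) - 98345/(-216 + 6828) = -35071/137284 - 98345/6612 = -858317777/56732613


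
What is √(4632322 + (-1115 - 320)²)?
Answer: √6691547 ≈ 2586.8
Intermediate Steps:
√(4632322 + (-1115 - 320)²) = √(4632322 + (-1435)²) = √(4632322 + 2059225) = √6691547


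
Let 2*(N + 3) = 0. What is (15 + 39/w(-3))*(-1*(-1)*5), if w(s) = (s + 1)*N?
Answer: 215/2 ≈ 107.50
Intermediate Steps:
N = -3 (N = -3 + (½)*0 = -3 + 0 = -3)
w(s) = -3 - 3*s (w(s) = (s + 1)*(-3) = (1 + s)*(-3) = -3 - 3*s)
(15 + 39/w(-3))*(-1*(-1)*5) = (15 + 39/(-3 - 3*(-3)))*(-1*(-1)*5) = (15 + 39/(-3 + 9))*(1*5) = (15 + 39/6)*5 = (15 + 39*(⅙))*5 = (15 + 13/2)*5 = (43/2)*5 = 215/2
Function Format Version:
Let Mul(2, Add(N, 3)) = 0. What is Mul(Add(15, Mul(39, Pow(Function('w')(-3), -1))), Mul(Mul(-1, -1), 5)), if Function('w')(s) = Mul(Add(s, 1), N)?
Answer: Rational(215, 2) ≈ 107.50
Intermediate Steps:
N = -3 (N = Add(-3, Mul(Rational(1, 2), 0)) = Add(-3, 0) = -3)
Function('w')(s) = Add(-3, Mul(-3, s)) (Function('w')(s) = Mul(Add(s, 1), -3) = Mul(Add(1, s), -3) = Add(-3, Mul(-3, s)))
Mul(Add(15, Mul(39, Pow(Function('w')(-3), -1))), Mul(Mul(-1, -1), 5)) = Mul(Add(15, Mul(39, Pow(Add(-3, Mul(-3, -3)), -1))), Mul(Mul(-1, -1), 5)) = Mul(Add(15, Mul(39, Pow(Add(-3, 9), -1))), Mul(1, 5)) = Mul(Add(15, Mul(39, Pow(6, -1))), 5) = Mul(Add(15, Mul(39, Rational(1, 6))), 5) = Mul(Add(15, Rational(13, 2)), 5) = Mul(Rational(43, 2), 5) = Rational(215, 2)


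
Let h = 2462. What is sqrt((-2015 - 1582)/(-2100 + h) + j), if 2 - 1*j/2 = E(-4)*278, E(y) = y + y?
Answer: sqrt(582105774)/362 ≈ 66.649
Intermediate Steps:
E(y) = 2*y
j = 4452 (j = 4 - 2*2*(-4)*278 = 4 - (-16)*278 = 4 - 2*(-2224) = 4 + 4448 = 4452)
sqrt((-2015 - 1582)/(-2100 + h) + j) = sqrt((-2015 - 1582)/(-2100 + 2462) + 4452) = sqrt(-3597/362 + 4452) = sqrt(1608027/362) = sqrt(582105774)/362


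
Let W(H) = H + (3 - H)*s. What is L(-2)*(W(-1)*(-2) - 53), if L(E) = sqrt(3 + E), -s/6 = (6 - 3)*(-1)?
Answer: -195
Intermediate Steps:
s = 18 (s = -6*(6 - 3)*(-1) = -18*(-1) = -6*(-3) = 18)
W(H) = 54 - 17*H (W(H) = H + (3 - H)*18 = H + (54 - 18*H) = 54 - 17*H)
L(-2)*(W(-1)*(-2) - 53) = sqrt(3 - 2)*((54 - 17*(-1))*(-2) - 53) = sqrt(1)*((54 + 17)*(-2) - 53) = 1*(71*(-2) - 53) = 1*(-142 - 53) = 1*(-195) = -195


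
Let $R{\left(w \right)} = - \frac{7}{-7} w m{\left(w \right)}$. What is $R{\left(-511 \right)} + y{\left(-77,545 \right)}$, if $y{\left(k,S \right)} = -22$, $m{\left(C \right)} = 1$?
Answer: $-533$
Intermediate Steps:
$R{\left(w \right)} = w$ ($R{\left(w \right)} = - \frac{7}{-7} w 1 = \left(-7\right) \left(- \frac{1}{7}\right) w 1 = 1 w 1 = w 1 = w$)
$R{\left(-511 \right)} + y{\left(-77,545 \right)} = -511 - 22 = -533$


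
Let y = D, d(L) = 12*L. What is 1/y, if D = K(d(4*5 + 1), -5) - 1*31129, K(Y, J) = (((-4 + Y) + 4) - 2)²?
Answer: 1/31371 ≈ 3.1877e-5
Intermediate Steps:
K(Y, J) = (-2 + Y)² (K(Y, J) = (Y - 2)² = (-2 + Y)²)
D = 31371 (D = (-2 + 12*(4*5 + 1))² - 1*31129 = (-2 + 12*(20 + 1))² - 31129 = (-2 + 12*21)² - 31129 = (-2 + 252)² - 31129 = 250² - 31129 = 62500 - 31129 = 31371)
y = 31371
1/y = 1/31371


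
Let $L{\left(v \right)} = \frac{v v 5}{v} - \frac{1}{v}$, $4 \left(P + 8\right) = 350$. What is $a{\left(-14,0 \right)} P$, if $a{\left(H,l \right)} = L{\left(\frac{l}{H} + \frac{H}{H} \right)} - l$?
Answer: $318$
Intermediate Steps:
$P = \frac{159}{2}$ ($P = -8 + \frac{1}{4} \cdot 350 = -8 + \frac{175}{2} = \frac{159}{2} \approx 79.5$)
$L{\left(v \right)} = - \frac{1}{v} + 5 v$ ($L{\left(v \right)} = \frac{v^{2} \cdot 5}{v} - \frac{1}{v} = \frac{5 v^{2}}{v} - \frac{1}{v} = 5 v - \frac{1}{v} = - \frac{1}{v} + 5 v$)
$a{\left(H,l \right)} = 5 - l - \frac{1}{1 + \frac{l}{H}} + \frac{5 l}{H}$ ($a{\left(H,l \right)} = \left(- \frac{1}{\frac{l}{H} + \frac{H}{H}} + 5 \left(\frac{l}{H} + \frac{H}{H}\right)\right) - l = \left(- \frac{1}{\frac{l}{H} + 1} + 5 \left(\frac{l}{H} + 1\right)\right) - l = \left(- \frac{1}{1 + \frac{l}{H}} + 5 \left(1 + \frac{l}{H}\right)\right) - l = \left(- \frac{1}{1 + \frac{l}{H}} + \left(5 + \frac{5 l}{H}\right)\right) - l = \left(5 - \frac{1}{1 + \frac{l}{H}} + \frac{5 l}{H}\right) - l = 5 - l - \frac{1}{1 + \frac{l}{H}} + \frac{5 l}{H}$)
$a{\left(-14,0 \right)} P = \frac{- \left(-14\right)^{2} + 5 \left(-14 + 0\right)^{2} - \left(-14\right) 0 \left(-14 + 0\right)}{\left(-14\right) \left(-14 + 0\right)} \frac{159}{2} = - \frac{\left(-1\right) 196 + 5 \left(-14\right)^{2} - \left(-14\right) 0 \left(-14\right)}{14 \left(-14\right)} \frac{159}{2} = \left(- \frac{1}{14}\right) \left(- \frac{1}{14}\right) \left(-196 + 5 \cdot 196 + 0\right) \frac{159}{2} = \left(- \frac{1}{14}\right) \left(- \frac{1}{14}\right) \left(-196 + 980 + 0\right) \frac{159}{2} = \left(- \frac{1}{14}\right) \left(- \frac{1}{14}\right) 784 \cdot \frac{159}{2} = 4 \cdot \frac{159}{2} = 318$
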